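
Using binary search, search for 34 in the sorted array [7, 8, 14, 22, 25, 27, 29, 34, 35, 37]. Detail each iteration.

Binary search for 34 in [7, 8, 14, 22, 25, 27, 29, 34, 35, 37]:

lo=0, hi=9, mid=4, arr[mid]=25 -> 25 < 34, search right half
lo=5, hi=9, mid=7, arr[mid]=34 -> Found target at index 7!

Binary search finds 34 at index 7 after 2 comparisons. The search repeatedly halves the search space by comparing with the middle element.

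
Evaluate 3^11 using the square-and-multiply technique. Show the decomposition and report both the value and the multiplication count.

Computing 3^11 by squaring (build up from 3^1; each line after the first costs one multiplication):

3^1 = 3
3^2 = (3^1)^2 = 3^2 = 9
3^4 = (3^2)^2 = 9^2 = 81
3^5 = 3 * 3^4 = 3 * 81 = 243
3^10 = (3^5)^2 = 243^2 = 59049
3^11 = 3 * 3^10 = 3 * 59049 = 177147

Result: 177147
Multiplications needed: 5 (5 lines after 3^1)

3^11 = 177147. Using exponentiation by squaring, this requires 5 multiplications. The key idea: if the exponent is even, square the half-power; if odd, multiply by the base once.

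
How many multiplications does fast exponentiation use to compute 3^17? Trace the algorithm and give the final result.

Computing 3^17 by squaring (build up from 3^1; each line after the first costs one multiplication):

3^1 = 3
3^2 = (3^1)^2 = 3^2 = 9
3^4 = (3^2)^2 = 9^2 = 81
3^8 = (3^4)^2 = 81^2 = 6561
3^16 = (3^8)^2 = 6561^2 = 43046721
3^17 = 3 * 3^16 = 3 * 43046721 = 129140163

Result: 129140163
Multiplications needed: 5 (5 lines after 3^1)

3^17 = 129140163. Using exponentiation by squaring, this requires 5 multiplications. The key idea: if the exponent is even, square the half-power; if odd, multiply by the base once.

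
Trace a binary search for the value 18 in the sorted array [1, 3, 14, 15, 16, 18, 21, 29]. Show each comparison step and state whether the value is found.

Binary search for 18 in [1, 3, 14, 15, 16, 18, 21, 29]:

lo=0, hi=7, mid=3, arr[mid]=15 -> 15 < 18, search right half
lo=4, hi=7, mid=5, arr[mid]=18 -> Found target at index 5!

Binary search finds 18 at index 5 after 2 comparisons. The search repeatedly halves the search space by comparing with the middle element.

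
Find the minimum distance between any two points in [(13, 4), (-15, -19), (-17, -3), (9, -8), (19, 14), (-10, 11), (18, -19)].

Computing all pairwise distances among 7 points:

d((13, 4), (-15, -19)) = 36.2353
d((13, 4), (-17, -3)) = 30.8058
d((13, 4), (9, -8)) = 12.6491
d((13, 4), (19, 14)) = 11.6619 <-- minimum
d((13, 4), (-10, 11)) = 24.0416
d((13, 4), (18, -19)) = 23.5372
d((-15, -19), (-17, -3)) = 16.1245
d((-15, -19), (9, -8)) = 26.4008
d((-15, -19), (19, 14)) = 47.3814
d((-15, -19), (-10, 11)) = 30.4138
d((-15, -19), (18, -19)) = 33.0
d((-17, -3), (9, -8)) = 26.4764
d((-17, -3), (19, 14)) = 39.8121
d((-17, -3), (-10, 11)) = 15.6525
d((-17, -3), (18, -19)) = 38.4838
d((9, -8), (19, 14)) = 24.1661
d((9, -8), (-10, 11)) = 26.8701
d((9, -8), (18, -19)) = 14.2127
d((19, 14), (-10, 11)) = 29.1548
d((19, 14), (18, -19)) = 33.0151
d((-10, 11), (18, -19)) = 41.0366

Closest pair: (13, 4) and (19, 14) with distance 11.6619

The closest pair is (13, 4) and (19, 14) with Euclidean distance 11.6619. For 7 points, brute-force pairwise comparison is shown above. For large n, the divide-and-conquer algorithm (sort by x, recurse on halves, check the dividing strip) achieves O(n log n).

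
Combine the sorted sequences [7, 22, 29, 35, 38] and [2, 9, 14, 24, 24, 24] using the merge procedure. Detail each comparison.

Merging process:

Compare 7 vs 2: take 2 from right. Merged: [2]
Compare 7 vs 9: take 7 from left. Merged: [2, 7]
Compare 22 vs 9: take 9 from right. Merged: [2, 7, 9]
Compare 22 vs 14: take 14 from right. Merged: [2, 7, 9, 14]
Compare 22 vs 24: take 22 from left. Merged: [2, 7, 9, 14, 22]
Compare 29 vs 24: take 24 from right. Merged: [2, 7, 9, 14, 22, 24]
Compare 29 vs 24: take 24 from right. Merged: [2, 7, 9, 14, 22, 24, 24]
Compare 29 vs 24: take 24 from right. Merged: [2, 7, 9, 14, 22, 24, 24, 24]
Append remaining from left: [29, 35, 38]. Merged: [2, 7, 9, 14, 22, 24, 24, 24, 29, 35, 38]

Final merged array: [2, 7, 9, 14, 22, 24, 24, 24, 29, 35, 38]
Total comparisons: 8

The merged array is [2, 7, 9, 14, 22, 24, 24, 24, 29, 35, 38], requiring 8 comparisons. The merge step runs in O(n) time where n is the total number of elements.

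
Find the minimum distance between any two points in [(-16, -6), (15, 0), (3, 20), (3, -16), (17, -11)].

Computing all pairwise distances among 5 points:

d((-16, -6), (15, 0)) = 31.5753
d((-16, -6), (3, 20)) = 32.2025
d((-16, -6), (3, -16)) = 21.4709
d((-16, -6), (17, -11)) = 33.3766
d((15, 0), (3, 20)) = 23.3238
d((15, 0), (3, -16)) = 20.0
d((15, 0), (17, -11)) = 11.1803 <-- minimum
d((3, 20), (3, -16)) = 36.0
d((3, 20), (17, -11)) = 34.0147
d((3, -16), (17, -11)) = 14.8661

Closest pair: (15, 0) and (17, -11) with distance 11.1803

The closest pair is (15, 0) and (17, -11) with Euclidean distance 11.1803. For 5 points, brute-force pairwise comparison is shown above. For large n, the divide-and-conquer algorithm (sort by x, recurse on halves, check the dividing strip) achieves O(n log n).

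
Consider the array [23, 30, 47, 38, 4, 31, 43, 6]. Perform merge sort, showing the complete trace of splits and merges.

Merge sort trace:

Split: [23, 30, 47, 38, 4, 31, 43, 6] -> [23, 30, 47, 38] and [4, 31, 43, 6]
  Split: [23, 30, 47, 38] -> [23, 30] and [47, 38]
    Split: [23, 30] -> [23] and [30]
    Merge: [23] + [30] -> [23, 30]
    Split: [47, 38] -> [47] and [38]
    Merge: [47] + [38] -> [38, 47]
  Merge: [23, 30] + [38, 47] -> [23, 30, 38, 47]
  Split: [4, 31, 43, 6] -> [4, 31] and [43, 6]
    Split: [4, 31] -> [4] and [31]
    Merge: [4] + [31] -> [4, 31]
    Split: [43, 6] -> [43] and [6]
    Merge: [43] + [6] -> [6, 43]
  Merge: [4, 31] + [6, 43] -> [4, 6, 31, 43]
Merge: [23, 30, 38, 47] + [4, 6, 31, 43] -> [4, 6, 23, 30, 31, 38, 43, 47]

Final sorted array: [4, 6, 23, 30, 31, 38, 43, 47]

The merge sort proceeds by recursively splitting the array and merging sorted halves.
After all merges, the sorted array is [4, 6, 23, 30, 31, 38, 43, 47].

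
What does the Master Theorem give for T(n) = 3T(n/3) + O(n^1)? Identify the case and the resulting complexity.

Master Theorem for T(n) = 3T(n/3) + O(n^1):

a = 3, b = 3, c = 1
log_b(a) = log_3(3) = 1.0000

Case 2: c = 1 = log_3(3) = 1.0000
T(n) = O(n^1 log n) = O(n log n)

For T(n) = 3T(n/3) + O(n^1): log_3(3) = 1.0000. This is Case 2 of the Master Theorem (c = log_b(a), equal work at all levels), giving O(n log n).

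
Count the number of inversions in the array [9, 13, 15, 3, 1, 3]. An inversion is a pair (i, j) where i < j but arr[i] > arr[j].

Finding inversions in [9, 13, 15, 3, 1, 3]:

(0, 3): arr[0]=9 > arr[3]=3
(0, 4): arr[0]=9 > arr[4]=1
(0, 5): arr[0]=9 > arr[5]=3
(1, 3): arr[1]=13 > arr[3]=3
(1, 4): arr[1]=13 > arr[4]=1
(1, 5): arr[1]=13 > arr[5]=3
(2, 3): arr[2]=15 > arr[3]=3
(2, 4): arr[2]=15 > arr[4]=1
(2, 5): arr[2]=15 > arr[5]=3
(3, 4): arr[3]=3 > arr[4]=1

Total inversions: 10

The array has 10 inversion(s): (0,3), (0,4), (0,5), (1,3), (1,4), (1,5), (2,3), (2,4), (2,5), (3,4). Each pair (i,j) satisfies i < j and arr[i] > arr[j].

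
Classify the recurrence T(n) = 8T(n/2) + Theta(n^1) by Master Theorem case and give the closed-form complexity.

Master Theorem for T(n) = 8T(n/2) + O(n^1):

a = 8, b = 2, c = 1
log_b(a) = log_2(8) = 3.0000

Case 1: c = 1 < log_2(8) = 3.0000
T(n) = O(n^(log_2 8)) = O(n^3)

For T(n) = 8T(n/2) + O(n^1): log_2(8) = 3.0000. This is Case 1 of the Master Theorem (c < log_b(a), work dominated by leaves), giving O(n^3).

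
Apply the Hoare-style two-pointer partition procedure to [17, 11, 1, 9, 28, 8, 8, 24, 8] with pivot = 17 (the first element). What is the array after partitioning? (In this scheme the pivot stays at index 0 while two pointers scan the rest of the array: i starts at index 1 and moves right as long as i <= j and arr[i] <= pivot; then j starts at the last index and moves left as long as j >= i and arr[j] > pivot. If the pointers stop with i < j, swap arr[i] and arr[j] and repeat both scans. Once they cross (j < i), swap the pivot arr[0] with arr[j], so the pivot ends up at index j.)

Hoare-style two-pointer partition with pivot = 17:

Initial array: [17, 11, 1, 9, 28, 8, 8, 24, 8]

Pointers start at i = 1, j = 8.
i stops at index 4 (arr[4]=28 > 17), j stops at index 8 (arr[8]=8 <= 17): swap arr[4] and arr[8], array becomes [17, 11, 1, 9, 8, 8, 8, 24, 28]
i ends at 7, j ends at 6: the pointers have crossed (j < i), so scanning stops.

Swap pivot arr[0] with arr[6] to place pivot at position 6: [8, 11, 1, 9, 8, 8, 17, 24, 28]
Pivot position: 6

After partitioning with pivot 17, the array becomes [8, 11, 1, 9, 8, 8, 17, 24, 28]. The pivot is placed at index 6. All elements to the left of the pivot are <= 17, and all elements to the right are > 17.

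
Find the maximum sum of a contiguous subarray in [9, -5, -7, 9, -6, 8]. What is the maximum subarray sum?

Using Kadane's algorithm on [9, -5, -7, 9, -6, 8]:

Scanning through the array:
Position 1 (value -5): max_ending_here = 4, max_so_far = 9
Position 2 (value -7): max_ending_here = -3, max_so_far = 9
Position 3 (value 9): max_ending_here = 9, max_so_far = 9
Position 4 (value -6): max_ending_here = 3, max_so_far = 9
Position 5 (value 8): max_ending_here = 11, max_so_far = 11

Maximum subarray: [9, -6, 8]
Maximum sum: 11

The maximum subarray is [9, -6, 8] with sum 11. This subarray runs from index 3 to index 5.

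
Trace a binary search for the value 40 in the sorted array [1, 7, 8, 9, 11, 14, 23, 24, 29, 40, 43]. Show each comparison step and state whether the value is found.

Binary search for 40 in [1, 7, 8, 9, 11, 14, 23, 24, 29, 40, 43]:

lo=0, hi=10, mid=5, arr[mid]=14 -> 14 < 40, search right half
lo=6, hi=10, mid=8, arr[mid]=29 -> 29 < 40, search right half
lo=9, hi=10, mid=9, arr[mid]=40 -> Found target at index 9!

Binary search finds 40 at index 9 after 3 comparisons. The search repeatedly halves the search space by comparing with the middle element.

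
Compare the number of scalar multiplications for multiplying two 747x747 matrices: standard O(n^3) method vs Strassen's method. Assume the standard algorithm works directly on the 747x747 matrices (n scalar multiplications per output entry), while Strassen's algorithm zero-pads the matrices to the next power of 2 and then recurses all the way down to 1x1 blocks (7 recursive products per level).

Matrix multiplication for 747x747 matrices:

Strassen's algorithm requires power-of-2 dimensions. Pad 747x747 to 1024x1024 (next power of 2).

Standard algorithm: 747^3 = 416832723 multiplications
Strassen's algorithm: 7^(log2(1024)) = 7^10 = 282475249 multiplications
Savings: 416832723 - 282475249 = 134357474 multiplications

Standard: 416832723 multiplications (747^3). Strassen: 282475249 multiplications (7^10, after padding to 1024x1024). Strassen reduces 8 recursive multiplications to 7 at each level.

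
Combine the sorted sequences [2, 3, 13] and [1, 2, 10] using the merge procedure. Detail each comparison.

Merging process:

Compare 2 vs 1: take 1 from right. Merged: [1]
Compare 2 vs 2: take 2 from left. Merged: [1, 2]
Compare 3 vs 2: take 2 from right. Merged: [1, 2, 2]
Compare 3 vs 10: take 3 from left. Merged: [1, 2, 2, 3]
Compare 13 vs 10: take 10 from right. Merged: [1, 2, 2, 3, 10]
Append remaining from left: [13]. Merged: [1, 2, 2, 3, 10, 13]

Final merged array: [1, 2, 2, 3, 10, 13]
Total comparisons: 5

The merged array is [1, 2, 2, 3, 10, 13], requiring 5 comparisons. The merge step runs in O(n) time where n is the total number of elements.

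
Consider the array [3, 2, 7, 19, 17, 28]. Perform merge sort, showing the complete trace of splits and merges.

Merge sort trace:

Split: [3, 2, 7, 19, 17, 28] -> [3, 2, 7] and [19, 17, 28]
  Split: [3, 2, 7] -> [3] and [2, 7]
    Split: [2, 7] -> [2] and [7]
    Merge: [2] + [7] -> [2, 7]
  Merge: [3] + [2, 7] -> [2, 3, 7]
  Split: [19, 17, 28] -> [19] and [17, 28]
    Split: [17, 28] -> [17] and [28]
    Merge: [17] + [28] -> [17, 28]
  Merge: [19] + [17, 28] -> [17, 19, 28]
Merge: [2, 3, 7] + [17, 19, 28] -> [2, 3, 7, 17, 19, 28]

Final sorted array: [2, 3, 7, 17, 19, 28]

The merge sort proceeds by recursively splitting the array and merging sorted halves.
After all merges, the sorted array is [2, 3, 7, 17, 19, 28].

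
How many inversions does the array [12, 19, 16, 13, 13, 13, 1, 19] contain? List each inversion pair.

Finding inversions in [12, 19, 16, 13, 13, 13, 1, 19]:

(0, 6): arr[0]=12 > arr[6]=1
(1, 2): arr[1]=19 > arr[2]=16
(1, 3): arr[1]=19 > arr[3]=13
(1, 4): arr[1]=19 > arr[4]=13
(1, 5): arr[1]=19 > arr[5]=13
(1, 6): arr[1]=19 > arr[6]=1
(2, 3): arr[2]=16 > arr[3]=13
(2, 4): arr[2]=16 > arr[4]=13
(2, 5): arr[2]=16 > arr[5]=13
(2, 6): arr[2]=16 > arr[6]=1
(3, 6): arr[3]=13 > arr[6]=1
(4, 6): arr[4]=13 > arr[6]=1
(5, 6): arr[5]=13 > arr[6]=1

Total inversions: 13

The array has 13 inversion(s): (0,6), (1,2), (1,3), (1,4), (1,5), (1,6), (2,3), (2,4), (2,5), (2,6), (3,6), (4,6), (5,6). Each pair (i,j) satisfies i < j and arr[i] > arr[j].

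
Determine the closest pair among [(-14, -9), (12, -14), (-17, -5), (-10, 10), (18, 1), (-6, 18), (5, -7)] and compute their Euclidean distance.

Computing all pairwise distances among 7 points:

d((-14, -9), (12, -14)) = 26.4764
d((-14, -9), (-17, -5)) = 5.0 <-- minimum
d((-14, -9), (-10, 10)) = 19.4165
d((-14, -9), (18, 1)) = 33.5261
d((-14, -9), (-6, 18)) = 28.1603
d((-14, -9), (5, -7)) = 19.105
d((12, -14), (-17, -5)) = 30.3645
d((12, -14), (-10, 10)) = 32.5576
d((12, -14), (18, 1)) = 16.1555
d((12, -14), (-6, 18)) = 36.7151
d((12, -14), (5, -7)) = 9.8995
d((-17, -5), (-10, 10)) = 16.5529
d((-17, -5), (18, 1)) = 35.5106
d((-17, -5), (-6, 18)) = 25.4951
d((-17, -5), (5, -7)) = 22.0907
d((-10, 10), (18, 1)) = 29.4109
d((-10, 10), (-6, 18)) = 8.9443
d((-10, 10), (5, -7)) = 22.6716
d((18, 1), (-6, 18)) = 29.4109
d((18, 1), (5, -7)) = 15.2643
d((-6, 18), (5, -7)) = 27.313

Closest pair: (-14, -9) and (-17, -5) with distance 5.0

The closest pair is (-14, -9) and (-17, -5) with Euclidean distance 5.0. For 7 points, brute-force pairwise comparison is shown above. For large n, the divide-and-conquer algorithm (sort by x, recurse on halves, check the dividing strip) achieves O(n log n).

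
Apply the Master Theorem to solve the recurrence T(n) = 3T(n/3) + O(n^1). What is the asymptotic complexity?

Master Theorem for T(n) = 3T(n/3) + O(n^1):

a = 3, b = 3, c = 1
log_b(a) = log_3(3) = 1.0000

Case 2: c = 1 = log_3(3) = 1.0000
T(n) = O(n^1 log n) = O(n log n)

For T(n) = 3T(n/3) + O(n^1): log_3(3) = 1.0000. This is Case 2 of the Master Theorem (c = log_b(a), equal work at all levels), giving O(n log n).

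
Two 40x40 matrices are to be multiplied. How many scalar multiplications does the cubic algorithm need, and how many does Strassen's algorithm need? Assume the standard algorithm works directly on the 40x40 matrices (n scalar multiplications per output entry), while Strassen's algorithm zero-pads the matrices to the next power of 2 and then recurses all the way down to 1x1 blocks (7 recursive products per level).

Matrix multiplication for 40x40 matrices:

Strassen's algorithm requires power-of-2 dimensions. Pad 40x40 to 64x64 (next power of 2).

Standard algorithm: 40^3 = 64000 multiplications
Strassen's algorithm: 7^(log2(64)) = 7^6 = 117649 multiplications
Difference: 64000 - 117649 = -53649 (Strassen uses MORE here due to padding overhead — for small or just-over-power-of-2 n, padding can outweigh the per-level savings)

Standard: 64000 multiplications (40^3). Strassen: 117649 multiplications (7^6, after padding to 64x64). Strassen reduces 8 recursive multiplications to 7 at each level.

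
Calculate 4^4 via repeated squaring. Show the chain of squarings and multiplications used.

Computing 4^4 by squaring (build up from 4^1; each line after the first costs one multiplication):

4^1 = 4
4^2 = (4^1)^2 = 4^2 = 16
4^4 = (4^2)^2 = 16^2 = 256

Result: 256
Multiplications needed: 2 (2 lines after 4^1)

4^4 = 256. Using exponentiation by squaring, this requires 2 multiplications. The key idea: if the exponent is even, square the half-power; if odd, multiply by the base once.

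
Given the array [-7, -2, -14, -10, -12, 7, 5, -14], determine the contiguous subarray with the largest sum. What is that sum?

Using Kadane's algorithm on [-7, -2, -14, -10, -12, 7, 5, -14]:

Scanning through the array:
Position 1 (value -2): max_ending_here = -2, max_so_far = -2
Position 2 (value -14): max_ending_here = -14, max_so_far = -2
Position 3 (value -10): max_ending_here = -10, max_so_far = -2
Position 4 (value -12): max_ending_here = -12, max_so_far = -2
Position 5 (value 7): max_ending_here = 7, max_so_far = 7
Position 6 (value 5): max_ending_here = 12, max_so_far = 12
Position 7 (value -14): max_ending_here = -2, max_so_far = 12

Maximum subarray: [7, 5]
Maximum sum: 12

The maximum subarray is [7, 5] with sum 12. This subarray runs from index 5 to index 6.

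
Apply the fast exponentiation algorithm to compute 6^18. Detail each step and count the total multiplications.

Computing 6^18 by squaring (build up from 6^1; each line after the first costs one multiplication):

6^1 = 6
6^2 = (6^1)^2 = 6^2 = 36
6^4 = (6^2)^2 = 36^2 = 1296
6^8 = (6^4)^2 = 1296^2 = 1679616
6^9 = 6 * 6^8 = 6 * 1679616 = 10077696
6^18 = (6^9)^2 = 10077696^2 = 101559956668416

Result: 101559956668416
Multiplications needed: 5 (5 lines after 6^1)

6^18 = 101559956668416. Using exponentiation by squaring, this requires 5 multiplications. The key idea: if the exponent is even, square the half-power; if odd, multiply by the base once.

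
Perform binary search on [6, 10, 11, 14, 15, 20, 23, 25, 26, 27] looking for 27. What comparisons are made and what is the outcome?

Binary search for 27 in [6, 10, 11, 14, 15, 20, 23, 25, 26, 27]:

lo=0, hi=9, mid=4, arr[mid]=15 -> 15 < 27, search right half
lo=5, hi=9, mid=7, arr[mid]=25 -> 25 < 27, search right half
lo=8, hi=9, mid=8, arr[mid]=26 -> 26 < 27, search right half
lo=9, hi=9, mid=9, arr[mid]=27 -> Found target at index 9!

Binary search finds 27 at index 9 after 4 comparisons. The search repeatedly halves the search space by comparing with the middle element.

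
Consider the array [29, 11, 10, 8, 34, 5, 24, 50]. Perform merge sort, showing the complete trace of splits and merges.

Merge sort trace:

Split: [29, 11, 10, 8, 34, 5, 24, 50] -> [29, 11, 10, 8] and [34, 5, 24, 50]
  Split: [29, 11, 10, 8] -> [29, 11] and [10, 8]
    Split: [29, 11] -> [29] and [11]
    Merge: [29] + [11] -> [11, 29]
    Split: [10, 8] -> [10] and [8]
    Merge: [10] + [8] -> [8, 10]
  Merge: [11, 29] + [8, 10] -> [8, 10, 11, 29]
  Split: [34, 5, 24, 50] -> [34, 5] and [24, 50]
    Split: [34, 5] -> [34] and [5]
    Merge: [34] + [5] -> [5, 34]
    Split: [24, 50] -> [24] and [50]
    Merge: [24] + [50] -> [24, 50]
  Merge: [5, 34] + [24, 50] -> [5, 24, 34, 50]
Merge: [8, 10, 11, 29] + [5, 24, 34, 50] -> [5, 8, 10, 11, 24, 29, 34, 50]

Final sorted array: [5, 8, 10, 11, 24, 29, 34, 50]

The merge sort proceeds by recursively splitting the array and merging sorted halves.
After all merges, the sorted array is [5, 8, 10, 11, 24, 29, 34, 50].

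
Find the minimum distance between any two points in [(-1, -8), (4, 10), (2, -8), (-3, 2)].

Computing all pairwise distances among 4 points:

d((-1, -8), (4, 10)) = 18.6815
d((-1, -8), (2, -8)) = 3.0 <-- minimum
d((-1, -8), (-3, 2)) = 10.198
d((4, 10), (2, -8)) = 18.1108
d((4, 10), (-3, 2)) = 10.6301
d((2, -8), (-3, 2)) = 11.1803

Closest pair: (-1, -8) and (2, -8) with distance 3.0

The closest pair is (-1, -8) and (2, -8) with Euclidean distance 3.0. For 4 points, brute-force pairwise comparison is shown above. For large n, the divide-and-conquer algorithm (sort by x, recurse on halves, check the dividing strip) achieves O(n log n).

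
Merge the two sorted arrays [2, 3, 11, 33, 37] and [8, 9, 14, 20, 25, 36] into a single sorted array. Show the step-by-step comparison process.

Merging process:

Compare 2 vs 8: take 2 from left. Merged: [2]
Compare 3 vs 8: take 3 from left. Merged: [2, 3]
Compare 11 vs 8: take 8 from right. Merged: [2, 3, 8]
Compare 11 vs 9: take 9 from right. Merged: [2, 3, 8, 9]
Compare 11 vs 14: take 11 from left. Merged: [2, 3, 8, 9, 11]
Compare 33 vs 14: take 14 from right. Merged: [2, 3, 8, 9, 11, 14]
Compare 33 vs 20: take 20 from right. Merged: [2, 3, 8, 9, 11, 14, 20]
Compare 33 vs 25: take 25 from right. Merged: [2, 3, 8, 9, 11, 14, 20, 25]
Compare 33 vs 36: take 33 from left. Merged: [2, 3, 8, 9, 11, 14, 20, 25, 33]
Compare 37 vs 36: take 36 from right. Merged: [2, 3, 8, 9, 11, 14, 20, 25, 33, 36]
Append remaining from left: [37]. Merged: [2, 3, 8, 9, 11, 14, 20, 25, 33, 36, 37]

Final merged array: [2, 3, 8, 9, 11, 14, 20, 25, 33, 36, 37]
Total comparisons: 10

The merged array is [2, 3, 8, 9, 11, 14, 20, 25, 33, 36, 37], requiring 10 comparisons. The merge step runs in O(n) time where n is the total number of elements.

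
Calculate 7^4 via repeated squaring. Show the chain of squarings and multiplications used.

Computing 7^4 by squaring (build up from 7^1; each line after the first costs one multiplication):

7^1 = 7
7^2 = (7^1)^2 = 7^2 = 49
7^4 = (7^2)^2 = 49^2 = 2401

Result: 2401
Multiplications needed: 2 (2 lines after 7^1)

7^4 = 2401. Using exponentiation by squaring, this requires 2 multiplications. The key idea: if the exponent is even, square the half-power; if odd, multiply by the base once.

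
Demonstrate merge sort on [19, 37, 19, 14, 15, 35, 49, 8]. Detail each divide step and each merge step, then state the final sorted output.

Merge sort trace:

Split: [19, 37, 19, 14, 15, 35, 49, 8] -> [19, 37, 19, 14] and [15, 35, 49, 8]
  Split: [19, 37, 19, 14] -> [19, 37] and [19, 14]
    Split: [19, 37] -> [19] and [37]
    Merge: [19] + [37] -> [19, 37]
    Split: [19, 14] -> [19] and [14]
    Merge: [19] + [14] -> [14, 19]
  Merge: [19, 37] + [14, 19] -> [14, 19, 19, 37]
  Split: [15, 35, 49, 8] -> [15, 35] and [49, 8]
    Split: [15, 35] -> [15] and [35]
    Merge: [15] + [35] -> [15, 35]
    Split: [49, 8] -> [49] and [8]
    Merge: [49] + [8] -> [8, 49]
  Merge: [15, 35] + [8, 49] -> [8, 15, 35, 49]
Merge: [14, 19, 19, 37] + [8, 15, 35, 49] -> [8, 14, 15, 19, 19, 35, 37, 49]

Final sorted array: [8, 14, 15, 19, 19, 35, 37, 49]

The merge sort proceeds by recursively splitting the array and merging sorted halves.
After all merges, the sorted array is [8, 14, 15, 19, 19, 35, 37, 49].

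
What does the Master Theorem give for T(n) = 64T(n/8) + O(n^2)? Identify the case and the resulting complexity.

Master Theorem for T(n) = 64T(n/8) + O(n^2):

a = 64, b = 8, c = 2
log_b(a) = log_8(64) = 2.0000

Case 2: c = 2 = log_8(64) = 2.0000
T(n) = O(n^2 log n) = O(n^2 log n)

For T(n) = 64T(n/8) + O(n^2): log_8(64) = 2.0000. This is Case 2 of the Master Theorem (c = log_b(a), equal work at all levels), giving O(n^2 log n).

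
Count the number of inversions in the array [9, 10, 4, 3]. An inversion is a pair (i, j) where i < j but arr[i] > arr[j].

Finding inversions in [9, 10, 4, 3]:

(0, 2): arr[0]=9 > arr[2]=4
(0, 3): arr[0]=9 > arr[3]=3
(1, 2): arr[1]=10 > arr[2]=4
(1, 3): arr[1]=10 > arr[3]=3
(2, 3): arr[2]=4 > arr[3]=3

Total inversions: 5

The array has 5 inversion(s): (0,2), (0,3), (1,2), (1,3), (2,3). Each pair (i,j) satisfies i < j and arr[i] > arr[j].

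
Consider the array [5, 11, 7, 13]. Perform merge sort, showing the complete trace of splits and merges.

Merge sort trace:

Split: [5, 11, 7, 13] -> [5, 11] and [7, 13]
  Split: [5, 11] -> [5] and [11]
  Merge: [5] + [11] -> [5, 11]
  Split: [7, 13] -> [7] and [13]
  Merge: [7] + [13] -> [7, 13]
Merge: [5, 11] + [7, 13] -> [5, 7, 11, 13]

Final sorted array: [5, 7, 11, 13]

The merge sort proceeds by recursively splitting the array and merging sorted halves.
After all merges, the sorted array is [5, 7, 11, 13].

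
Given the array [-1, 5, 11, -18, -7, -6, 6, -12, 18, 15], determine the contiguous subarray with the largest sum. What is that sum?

Using Kadane's algorithm on [-1, 5, 11, -18, -7, -6, 6, -12, 18, 15]:

Scanning through the array:
Position 1 (value 5): max_ending_here = 5, max_so_far = 5
Position 2 (value 11): max_ending_here = 16, max_so_far = 16
Position 3 (value -18): max_ending_here = -2, max_so_far = 16
Position 4 (value -7): max_ending_here = -7, max_so_far = 16
Position 5 (value -6): max_ending_here = -6, max_so_far = 16
Position 6 (value 6): max_ending_here = 6, max_so_far = 16
Position 7 (value -12): max_ending_here = -6, max_so_far = 16
Position 8 (value 18): max_ending_here = 18, max_so_far = 18
Position 9 (value 15): max_ending_here = 33, max_so_far = 33

Maximum subarray: [18, 15]
Maximum sum: 33

The maximum subarray is [18, 15] with sum 33. This subarray runs from index 8 to index 9.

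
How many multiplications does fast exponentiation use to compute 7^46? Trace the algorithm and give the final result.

Computing 7^46 by squaring (build up from 7^1; each line after the first costs one multiplication):

7^1 = 7
7^2 = (7^1)^2 = 7^2 = 49
7^4 = (7^2)^2 = 49^2 = 2401
7^5 = 7 * 7^4 = 7 * 2401 = 16807
7^10 = (7^5)^2 = 16807^2 = 282475249
7^11 = 7 * 7^10 = 7 * 282475249 = 1977326743
7^22 = (7^11)^2 = 1977326743^2 = 3909821048582988049
7^23 = 7 * 7^22 = 7 * 3909821048582988049 = 27368747340080916343
7^46 = (7^23)^2 = 27368747340080916343^2 = 749048330965186233494494102694564493649

Result: 749048330965186233494494102694564493649
Multiplications needed: 8 (8 lines after 7^1)

7^46 = 749048330965186233494494102694564493649. Using exponentiation by squaring, this requires 8 multiplications. The key idea: if the exponent is even, square the half-power; if odd, multiply by the base once.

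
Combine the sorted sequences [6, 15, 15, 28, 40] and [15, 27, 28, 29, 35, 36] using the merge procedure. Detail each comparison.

Merging process:

Compare 6 vs 15: take 6 from left. Merged: [6]
Compare 15 vs 15: take 15 from left. Merged: [6, 15]
Compare 15 vs 15: take 15 from left. Merged: [6, 15, 15]
Compare 28 vs 15: take 15 from right. Merged: [6, 15, 15, 15]
Compare 28 vs 27: take 27 from right. Merged: [6, 15, 15, 15, 27]
Compare 28 vs 28: take 28 from left. Merged: [6, 15, 15, 15, 27, 28]
Compare 40 vs 28: take 28 from right. Merged: [6, 15, 15, 15, 27, 28, 28]
Compare 40 vs 29: take 29 from right. Merged: [6, 15, 15, 15, 27, 28, 28, 29]
Compare 40 vs 35: take 35 from right. Merged: [6, 15, 15, 15, 27, 28, 28, 29, 35]
Compare 40 vs 36: take 36 from right. Merged: [6, 15, 15, 15, 27, 28, 28, 29, 35, 36]
Append remaining from left: [40]. Merged: [6, 15, 15, 15, 27, 28, 28, 29, 35, 36, 40]

Final merged array: [6, 15, 15, 15, 27, 28, 28, 29, 35, 36, 40]
Total comparisons: 10

The merged array is [6, 15, 15, 15, 27, 28, 28, 29, 35, 36, 40], requiring 10 comparisons. The merge step runs in O(n) time where n is the total number of elements.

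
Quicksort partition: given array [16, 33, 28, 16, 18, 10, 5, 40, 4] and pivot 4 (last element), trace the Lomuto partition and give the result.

Lomuto partition with pivot = 4:

Initial array: [16, 33, 28, 16, 18, 10, 5, 40, 4]

arr[0]=16 > 4: no swap
arr[1]=33 > 4: no swap
arr[2]=28 > 4: no swap
arr[3]=16 > 4: no swap
arr[4]=18 > 4: no swap
arr[5]=10 > 4: no swap
arr[6]=5 > 4: no swap
arr[7]=40 > 4: no swap

Place pivot at position 0: [4, 33, 28, 16, 18, 10, 5, 40, 16]
Pivot position: 0

After partitioning with pivot 4, the array becomes [4, 33, 28, 16, 18, 10, 5, 40, 16]. The pivot is placed at index 0. All elements to the left of the pivot are <= 4, and all elements to the right are > 4.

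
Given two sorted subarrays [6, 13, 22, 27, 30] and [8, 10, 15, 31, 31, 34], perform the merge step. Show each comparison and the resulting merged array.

Merging process:

Compare 6 vs 8: take 6 from left. Merged: [6]
Compare 13 vs 8: take 8 from right. Merged: [6, 8]
Compare 13 vs 10: take 10 from right. Merged: [6, 8, 10]
Compare 13 vs 15: take 13 from left. Merged: [6, 8, 10, 13]
Compare 22 vs 15: take 15 from right. Merged: [6, 8, 10, 13, 15]
Compare 22 vs 31: take 22 from left. Merged: [6, 8, 10, 13, 15, 22]
Compare 27 vs 31: take 27 from left. Merged: [6, 8, 10, 13, 15, 22, 27]
Compare 30 vs 31: take 30 from left. Merged: [6, 8, 10, 13, 15, 22, 27, 30]
Append remaining from right: [31, 31, 34]. Merged: [6, 8, 10, 13, 15, 22, 27, 30, 31, 31, 34]

Final merged array: [6, 8, 10, 13, 15, 22, 27, 30, 31, 31, 34]
Total comparisons: 8

The merged array is [6, 8, 10, 13, 15, 22, 27, 30, 31, 31, 34], requiring 8 comparisons. The merge step runs in O(n) time where n is the total number of elements.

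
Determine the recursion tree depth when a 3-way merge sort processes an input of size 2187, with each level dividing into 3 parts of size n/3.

For divide and conquer with division factor 3:

Problem sizes at each level:
Level 0: 2187
Level 1: 729
Level 2: 243
Level 3: 81
Level 4: 27
Level 5: 9
Level 6: 3
Level 7: 1

The root is level 0 and the size-1 base case is level 7 (the tree spans levels 0 through 7, i.e. 8 levels counting the root), so the depth is the number of divisions: log_3(2187) = 7

The recursion tree depth is log_3(2187) = 7. At each level, the problem size is divided by 3, so it takes 7 divisions to reduce to a base case of size 1. The algorithm makes 3 recursive calls at each level.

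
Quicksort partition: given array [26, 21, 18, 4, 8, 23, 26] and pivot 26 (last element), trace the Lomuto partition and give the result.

Lomuto partition with pivot = 26:

Initial array: [26, 21, 18, 4, 8, 23, 26]

arr[0]=26 <= 26: swap with position 0, array becomes [26, 21, 18, 4, 8, 23, 26]
arr[1]=21 <= 26: swap with position 1, array becomes [26, 21, 18, 4, 8, 23, 26]
arr[2]=18 <= 26: swap with position 2, array becomes [26, 21, 18, 4, 8, 23, 26]
arr[3]=4 <= 26: swap with position 3, array becomes [26, 21, 18, 4, 8, 23, 26]
arr[4]=8 <= 26: swap with position 4, array becomes [26, 21, 18, 4, 8, 23, 26]
arr[5]=23 <= 26: swap with position 5, array becomes [26, 21, 18, 4, 8, 23, 26]

Place pivot at position 6: [26, 21, 18, 4, 8, 23, 26]
Pivot position: 6

After partitioning with pivot 26, the array becomes [26, 21, 18, 4, 8, 23, 26]. The pivot is placed at index 6. All elements to the left of the pivot are <= 26, and all elements to the right are > 26.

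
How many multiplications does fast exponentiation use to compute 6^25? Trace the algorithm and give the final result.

Computing 6^25 by squaring (build up from 6^1; each line after the first costs one multiplication):

6^1 = 6
6^2 = (6^1)^2 = 6^2 = 36
6^3 = 6 * 6^2 = 6 * 36 = 216
6^6 = (6^3)^2 = 216^2 = 46656
6^12 = (6^6)^2 = 46656^2 = 2176782336
6^24 = (6^12)^2 = 2176782336^2 = 4738381338321616896
6^25 = 6 * 6^24 = 6 * 4738381338321616896 = 28430288029929701376

Result: 28430288029929701376
Multiplications needed: 6 (6 lines after 6^1)

6^25 = 28430288029929701376. Using exponentiation by squaring, this requires 6 multiplications. The key idea: if the exponent is even, square the half-power; if odd, multiply by the base once.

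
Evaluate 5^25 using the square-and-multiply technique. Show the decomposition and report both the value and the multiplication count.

Computing 5^25 by squaring (build up from 5^1; each line after the first costs one multiplication):

5^1 = 5
5^2 = (5^1)^2 = 5^2 = 25
5^3 = 5 * 5^2 = 5 * 25 = 125
5^6 = (5^3)^2 = 125^2 = 15625
5^12 = (5^6)^2 = 15625^2 = 244140625
5^24 = (5^12)^2 = 244140625^2 = 59604644775390625
5^25 = 5 * 5^24 = 5 * 59604644775390625 = 298023223876953125

Result: 298023223876953125
Multiplications needed: 6 (6 lines after 5^1)

5^25 = 298023223876953125. Using exponentiation by squaring, this requires 6 multiplications. The key idea: if the exponent is even, square the half-power; if odd, multiply by the base once.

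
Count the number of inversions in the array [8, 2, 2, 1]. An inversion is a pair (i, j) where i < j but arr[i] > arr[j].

Finding inversions in [8, 2, 2, 1]:

(0, 1): arr[0]=8 > arr[1]=2
(0, 2): arr[0]=8 > arr[2]=2
(0, 3): arr[0]=8 > arr[3]=1
(1, 3): arr[1]=2 > arr[3]=1
(2, 3): arr[2]=2 > arr[3]=1

Total inversions: 5

The array has 5 inversion(s): (0,1), (0,2), (0,3), (1,3), (2,3). Each pair (i,j) satisfies i < j and arr[i] > arr[j].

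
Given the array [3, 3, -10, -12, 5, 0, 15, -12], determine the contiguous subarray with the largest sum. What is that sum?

Using Kadane's algorithm on [3, 3, -10, -12, 5, 0, 15, -12]:

Scanning through the array:
Position 1 (value 3): max_ending_here = 6, max_so_far = 6
Position 2 (value -10): max_ending_here = -4, max_so_far = 6
Position 3 (value -12): max_ending_here = -12, max_so_far = 6
Position 4 (value 5): max_ending_here = 5, max_so_far = 6
Position 5 (value 0): max_ending_here = 5, max_so_far = 6
Position 6 (value 15): max_ending_here = 20, max_so_far = 20
Position 7 (value -12): max_ending_here = 8, max_so_far = 20

Maximum subarray: [5, 0, 15]
Maximum sum: 20

The maximum subarray is [5, 0, 15] with sum 20. This subarray runs from index 4 to index 6.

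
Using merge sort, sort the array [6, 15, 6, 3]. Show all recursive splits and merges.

Merge sort trace:

Split: [6, 15, 6, 3] -> [6, 15] and [6, 3]
  Split: [6, 15] -> [6] and [15]
  Merge: [6] + [15] -> [6, 15]
  Split: [6, 3] -> [6] and [3]
  Merge: [6] + [3] -> [3, 6]
Merge: [6, 15] + [3, 6] -> [3, 6, 6, 15]

Final sorted array: [3, 6, 6, 15]

The merge sort proceeds by recursively splitting the array and merging sorted halves.
After all merges, the sorted array is [3, 6, 6, 15].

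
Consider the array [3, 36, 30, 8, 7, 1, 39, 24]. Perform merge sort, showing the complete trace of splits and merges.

Merge sort trace:

Split: [3, 36, 30, 8, 7, 1, 39, 24] -> [3, 36, 30, 8] and [7, 1, 39, 24]
  Split: [3, 36, 30, 8] -> [3, 36] and [30, 8]
    Split: [3, 36] -> [3] and [36]
    Merge: [3] + [36] -> [3, 36]
    Split: [30, 8] -> [30] and [8]
    Merge: [30] + [8] -> [8, 30]
  Merge: [3, 36] + [8, 30] -> [3, 8, 30, 36]
  Split: [7, 1, 39, 24] -> [7, 1] and [39, 24]
    Split: [7, 1] -> [7] and [1]
    Merge: [7] + [1] -> [1, 7]
    Split: [39, 24] -> [39] and [24]
    Merge: [39] + [24] -> [24, 39]
  Merge: [1, 7] + [24, 39] -> [1, 7, 24, 39]
Merge: [3, 8, 30, 36] + [1, 7, 24, 39] -> [1, 3, 7, 8, 24, 30, 36, 39]

Final sorted array: [1, 3, 7, 8, 24, 30, 36, 39]

The merge sort proceeds by recursively splitting the array and merging sorted halves.
After all merges, the sorted array is [1, 3, 7, 8, 24, 30, 36, 39].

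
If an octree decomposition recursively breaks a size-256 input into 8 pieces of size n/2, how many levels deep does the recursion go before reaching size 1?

For divide and conquer with division factor 2:

Problem sizes at each level:
Level 0: 256
Level 1: 128
Level 2: 64
Level 3: 32
Level 4: 16
Level 5: 8
Level 6: 4
Level 7: 2
Level 8: 1

The root is level 0 and the size-1 base case is level 8 (the tree spans levels 0 through 8, i.e. 9 levels counting the root), so the depth is the number of divisions: log_2(256) = 8

The recursion tree depth is log_2(256) = 8. At each level, the problem size is divided by 2, so it takes 8 divisions to reduce to a base case of size 1. The algorithm makes 8 recursive calls at each level.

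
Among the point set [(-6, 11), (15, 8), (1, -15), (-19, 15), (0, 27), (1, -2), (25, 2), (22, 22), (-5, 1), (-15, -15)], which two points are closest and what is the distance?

Computing all pairwise distances among 10 points:

d((-6, 11), (15, 8)) = 21.2132
d((-6, 11), (1, -15)) = 26.9258
d((-6, 11), (-19, 15)) = 13.6015
d((-6, 11), (0, 27)) = 17.088
d((-6, 11), (1, -2)) = 14.7648
d((-6, 11), (25, 2)) = 32.28
d((-6, 11), (22, 22)) = 30.0832
d((-6, 11), (-5, 1)) = 10.0499
d((-6, 11), (-15, -15)) = 27.5136
d((15, 8), (1, -15)) = 26.9258
d((15, 8), (-19, 15)) = 34.7131
d((15, 8), (0, 27)) = 24.2074
d((15, 8), (1, -2)) = 17.2047
d((15, 8), (25, 2)) = 11.6619
d((15, 8), (22, 22)) = 15.6525
d((15, 8), (-5, 1)) = 21.1896
d((15, 8), (-15, -15)) = 37.8021
d((1, -15), (-19, 15)) = 36.0555
d((1, -15), (0, 27)) = 42.0119
d((1, -15), (1, -2)) = 13.0
d((1, -15), (25, 2)) = 29.4109
d((1, -15), (22, 22)) = 42.5441
d((1, -15), (-5, 1)) = 17.088
d((1, -15), (-15, -15)) = 16.0
d((-19, 15), (0, 27)) = 22.4722
d((-19, 15), (1, -2)) = 26.2488
d((-19, 15), (25, 2)) = 45.8803
d((-19, 15), (22, 22)) = 41.5933
d((-19, 15), (-5, 1)) = 19.799
d((-19, 15), (-15, -15)) = 30.2655
d((0, 27), (1, -2)) = 29.0172
d((0, 27), (25, 2)) = 35.3553
d((0, 27), (22, 22)) = 22.561
d((0, 27), (-5, 1)) = 26.4764
d((0, 27), (-15, -15)) = 44.5982
d((1, -2), (25, 2)) = 24.3311
d((1, -2), (22, 22)) = 31.8904
d((1, -2), (-5, 1)) = 6.7082 <-- minimum
d((1, -2), (-15, -15)) = 20.6155
d((25, 2), (22, 22)) = 20.2237
d((25, 2), (-5, 1)) = 30.0167
d((25, 2), (-15, -15)) = 43.4626
d((22, 22), (-5, 1)) = 34.2053
d((22, 22), (-15, -15)) = 52.3259
d((-5, 1), (-15, -15)) = 18.868

Closest pair: (1, -2) and (-5, 1) with distance 6.7082

The closest pair is (1, -2) and (-5, 1) with Euclidean distance 6.7082. For 10 points, brute-force pairwise comparison is shown above. For large n, the divide-and-conquer algorithm (sort by x, recurse on halves, check the dividing strip) achieves O(n log n).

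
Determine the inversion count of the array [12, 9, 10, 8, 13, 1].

Finding inversions in [12, 9, 10, 8, 13, 1]:

(0, 1): arr[0]=12 > arr[1]=9
(0, 2): arr[0]=12 > arr[2]=10
(0, 3): arr[0]=12 > arr[3]=8
(0, 5): arr[0]=12 > arr[5]=1
(1, 3): arr[1]=9 > arr[3]=8
(1, 5): arr[1]=9 > arr[5]=1
(2, 3): arr[2]=10 > arr[3]=8
(2, 5): arr[2]=10 > arr[5]=1
(3, 5): arr[3]=8 > arr[5]=1
(4, 5): arr[4]=13 > arr[5]=1

Total inversions: 10

The array has 10 inversion(s): (0,1), (0,2), (0,3), (0,5), (1,3), (1,5), (2,3), (2,5), (3,5), (4,5). Each pair (i,j) satisfies i < j and arr[i] > arr[j].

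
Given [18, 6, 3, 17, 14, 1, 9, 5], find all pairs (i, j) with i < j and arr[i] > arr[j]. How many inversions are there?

Finding inversions in [18, 6, 3, 17, 14, 1, 9, 5]:

(0, 1): arr[0]=18 > arr[1]=6
(0, 2): arr[0]=18 > arr[2]=3
(0, 3): arr[0]=18 > arr[3]=17
(0, 4): arr[0]=18 > arr[4]=14
(0, 5): arr[0]=18 > arr[5]=1
(0, 6): arr[0]=18 > arr[6]=9
(0, 7): arr[0]=18 > arr[7]=5
(1, 2): arr[1]=6 > arr[2]=3
(1, 5): arr[1]=6 > arr[5]=1
(1, 7): arr[1]=6 > arr[7]=5
(2, 5): arr[2]=3 > arr[5]=1
(3, 4): arr[3]=17 > arr[4]=14
(3, 5): arr[3]=17 > arr[5]=1
(3, 6): arr[3]=17 > arr[6]=9
(3, 7): arr[3]=17 > arr[7]=5
(4, 5): arr[4]=14 > arr[5]=1
(4, 6): arr[4]=14 > arr[6]=9
(4, 7): arr[4]=14 > arr[7]=5
(6, 7): arr[6]=9 > arr[7]=5

Total inversions: 19

The array has 19 inversion(s): (0,1), (0,2), (0,3), (0,4), (0,5), (0,6), (0,7), (1,2), (1,5), (1,7), (2,5), (3,4), (3,5), (3,6), (3,7), (4,5), (4,6), (4,7), (6,7). Each pair (i,j) satisfies i < j and arr[i] > arr[j].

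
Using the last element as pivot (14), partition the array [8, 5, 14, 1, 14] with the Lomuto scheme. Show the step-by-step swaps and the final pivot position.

Lomuto partition with pivot = 14:

Initial array: [8, 5, 14, 1, 14]

arr[0]=8 <= 14: swap with position 0, array becomes [8, 5, 14, 1, 14]
arr[1]=5 <= 14: swap with position 1, array becomes [8, 5, 14, 1, 14]
arr[2]=14 <= 14: swap with position 2, array becomes [8, 5, 14, 1, 14]
arr[3]=1 <= 14: swap with position 3, array becomes [8, 5, 14, 1, 14]

Place pivot at position 4: [8, 5, 14, 1, 14]
Pivot position: 4

After partitioning with pivot 14, the array becomes [8, 5, 14, 1, 14]. The pivot is placed at index 4. All elements to the left of the pivot are <= 14, and all elements to the right are > 14.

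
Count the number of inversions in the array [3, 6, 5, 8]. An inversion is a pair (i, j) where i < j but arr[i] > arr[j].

Finding inversions in [3, 6, 5, 8]:

(1, 2): arr[1]=6 > arr[2]=5

Total inversions: 1

The array has 1 inversion(s): (1,2). Each pair (i,j) satisfies i < j and arr[i] > arr[j].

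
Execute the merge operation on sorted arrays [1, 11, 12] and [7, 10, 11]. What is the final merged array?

Merging process:

Compare 1 vs 7: take 1 from left. Merged: [1]
Compare 11 vs 7: take 7 from right. Merged: [1, 7]
Compare 11 vs 10: take 10 from right. Merged: [1, 7, 10]
Compare 11 vs 11: take 11 from left. Merged: [1, 7, 10, 11]
Compare 12 vs 11: take 11 from right. Merged: [1, 7, 10, 11, 11]
Append remaining from left: [12]. Merged: [1, 7, 10, 11, 11, 12]

Final merged array: [1, 7, 10, 11, 11, 12]
Total comparisons: 5

The merged array is [1, 7, 10, 11, 11, 12], requiring 5 comparisons. The merge step runs in O(n) time where n is the total number of elements.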